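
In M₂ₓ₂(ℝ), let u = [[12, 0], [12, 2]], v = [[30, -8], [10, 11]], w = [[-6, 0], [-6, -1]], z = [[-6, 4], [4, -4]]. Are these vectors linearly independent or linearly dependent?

linearly dependent

Write each element as a coordinate vector in ℝ⁴ using {E₁₁, E₁₂, E₂₁, E₂₂}.
One vector is a scalar multiple of another, so the set is dependent.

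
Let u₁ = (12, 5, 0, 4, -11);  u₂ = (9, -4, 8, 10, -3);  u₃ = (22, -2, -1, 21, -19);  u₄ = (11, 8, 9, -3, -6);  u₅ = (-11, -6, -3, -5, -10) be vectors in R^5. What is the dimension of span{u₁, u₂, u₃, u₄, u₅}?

Put the 5×5 matrix [u₁|u₂|u₃|u₄|u₅] into echelon form.
There are 4 pivot columns, so rank = 4.

dim = 4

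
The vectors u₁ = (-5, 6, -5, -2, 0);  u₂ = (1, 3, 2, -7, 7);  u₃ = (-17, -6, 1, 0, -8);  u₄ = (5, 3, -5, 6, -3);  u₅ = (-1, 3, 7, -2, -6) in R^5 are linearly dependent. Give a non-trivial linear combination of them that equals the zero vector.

u₁ - 2u₂ - u₃ - 2u₄ = 0

Solve the homogeneous system with u₁, u₂, u₃, u₄, u₅ as columns by row-reducing the coefficient matrix.
The free variable yields coefficients (1, -2, -1, -2, 0) (any nonzero multiple also works).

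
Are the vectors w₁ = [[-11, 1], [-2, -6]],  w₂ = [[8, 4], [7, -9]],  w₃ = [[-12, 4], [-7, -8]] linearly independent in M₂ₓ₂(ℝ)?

Write each element as a coordinate vector in ℝ⁴ using {E₁₁, E₁₂, E₂₁, E₂₂}.
Place the vectors as rows of a 3×4 matrix and reduce to echelon form.
The reduction yields 3 nonzero rows, so the rank is 3.
Since rank = 3 (the number of vectors), the set is linearly independent.

linearly independent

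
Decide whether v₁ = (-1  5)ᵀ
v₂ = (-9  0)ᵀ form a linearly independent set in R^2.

Place the vectors as rows of a 2×2 matrix and reduce to echelon form.
The reduction yields 2 nonzero rows, so the rank is 2.
Since rank = 2 (the number of vectors), the set is linearly independent.

linearly independent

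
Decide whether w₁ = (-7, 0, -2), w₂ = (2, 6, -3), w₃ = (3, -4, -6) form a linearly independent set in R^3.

The matrix [w₁|w₂|w₃] has determinant 388.
A nonzero determinant means the columns are linearly independent.

linearly independent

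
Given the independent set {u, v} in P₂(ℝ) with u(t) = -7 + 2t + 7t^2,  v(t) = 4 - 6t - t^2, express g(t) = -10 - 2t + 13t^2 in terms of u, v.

g = 2u + v

Work in coordinates with respect to the standard basis {1, t, t^2}.
Solve the system with u, v as columns and g as the right-hand side.
Row-reducing the augmented matrix gives the unique coefficients (a₁, a₂) = (2, 1).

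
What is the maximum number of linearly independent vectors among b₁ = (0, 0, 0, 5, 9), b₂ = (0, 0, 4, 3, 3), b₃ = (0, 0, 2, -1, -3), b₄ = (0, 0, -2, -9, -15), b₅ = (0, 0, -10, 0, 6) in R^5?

2

Row-reduce the 5×5 matrix with these as rows.
Reduction leaves 2 leading entries, giving rank 2.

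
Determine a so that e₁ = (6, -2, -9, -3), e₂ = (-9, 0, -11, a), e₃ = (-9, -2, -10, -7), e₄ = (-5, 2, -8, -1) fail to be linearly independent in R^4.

a = -5

Place the vectors as rows of a 4×4 matrix; dependence ⇔ determinant zero.
Cofactor expansion gives det = 512*a + 2560.
Setting this to zero gives a = -5.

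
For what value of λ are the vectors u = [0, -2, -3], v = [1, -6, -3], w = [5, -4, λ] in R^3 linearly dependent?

The vectors are dependent exactly when the determinant of the matrix with rows u, v, w vanishes.
Expanding, det = 2*λ - 48.
Setting this to zero gives λ = 24.

λ = 24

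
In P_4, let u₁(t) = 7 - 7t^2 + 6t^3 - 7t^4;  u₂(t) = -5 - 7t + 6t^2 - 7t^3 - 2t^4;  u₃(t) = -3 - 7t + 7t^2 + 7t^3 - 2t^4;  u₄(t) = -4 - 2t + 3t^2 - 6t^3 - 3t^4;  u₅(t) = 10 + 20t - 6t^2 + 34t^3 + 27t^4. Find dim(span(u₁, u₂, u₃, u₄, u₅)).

Use coordinates relative to {1, t, …, t^4}.
Row-reduce the 5×5 matrix with these as rows.
Exactly 4 pivots survive; hence the rank is 4.

4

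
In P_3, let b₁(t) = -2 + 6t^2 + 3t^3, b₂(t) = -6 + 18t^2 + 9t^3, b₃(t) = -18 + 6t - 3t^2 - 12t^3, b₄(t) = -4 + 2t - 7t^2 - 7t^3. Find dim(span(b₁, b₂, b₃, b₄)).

Use coordinates relative to {1, t, …, t^3}.
Form the matrix with b₁, b₂, b₃, b₄ as columns and reduce.
The echelon form has 2 nonzero rows, so the rank is 2.

2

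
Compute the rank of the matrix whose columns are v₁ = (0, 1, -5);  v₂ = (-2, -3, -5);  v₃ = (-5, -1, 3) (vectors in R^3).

Put the 3×3 matrix [v₁|v₂|v₃] into echelon form.
The echelon form has 3 nonzero rows, so the rank is 3.

rank 3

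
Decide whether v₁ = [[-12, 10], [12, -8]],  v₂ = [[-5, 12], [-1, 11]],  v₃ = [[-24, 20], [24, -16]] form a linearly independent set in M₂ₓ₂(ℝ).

Take coordinates with respect to the standard basis {E₁₁, E₁₂, E₂₁, E₂₂}.
One vector is a scalar multiple of another, so the set is dependent.

linearly dependent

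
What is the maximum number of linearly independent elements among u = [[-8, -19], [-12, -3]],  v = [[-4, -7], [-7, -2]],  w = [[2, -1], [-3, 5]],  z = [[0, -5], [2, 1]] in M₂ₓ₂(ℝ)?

Represent each element by its coordinate vector in ℝ⁴.
Apply Gaussian elimination to the matrix whose rows are u, v, w, z.
Exactly 3 pivots survive; hence the rank is 3.

3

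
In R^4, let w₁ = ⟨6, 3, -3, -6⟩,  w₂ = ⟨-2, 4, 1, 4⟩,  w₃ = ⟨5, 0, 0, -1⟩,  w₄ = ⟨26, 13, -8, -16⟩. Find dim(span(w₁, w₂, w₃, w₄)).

3

Apply Gaussian elimination to the matrix whose rows are w₁, w₂, w₃, w₄.
Exactly 3 pivots survive; hence the rank is 3.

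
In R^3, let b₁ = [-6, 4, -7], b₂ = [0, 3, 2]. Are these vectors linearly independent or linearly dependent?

linearly independent

Place the vectors as rows of a 2×3 matrix and reduce to echelon form.
The reduction yields 2 nonzero rows, so the rank is 2.
Since rank = 2 (the number of vectors), the set is linearly independent.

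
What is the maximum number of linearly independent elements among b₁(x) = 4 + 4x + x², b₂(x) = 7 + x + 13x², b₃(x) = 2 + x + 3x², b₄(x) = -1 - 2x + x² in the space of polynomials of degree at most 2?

Pass to coordinate vectors with respect to the basis {1, x, x²}.
Form the matrix with b₁, b₂, b₃, b₄ as columns and reduce.
Reduction leaves 3 leading entries, giving rank 3.
(With 4 elements in a 3-dimensional space the rank is at most 3.)

3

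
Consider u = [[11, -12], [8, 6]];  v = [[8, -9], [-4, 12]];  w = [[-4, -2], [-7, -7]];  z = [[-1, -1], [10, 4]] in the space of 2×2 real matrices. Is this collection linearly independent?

linearly independent

Write each element as a coordinate vector in ℝ⁴ using {E₁₁, E₁₂, E₂₁, E₂₂}.
Form the 4×4 matrix with these as columns; its determinant is -10764.
A nonzero determinant means the columns are linearly independent.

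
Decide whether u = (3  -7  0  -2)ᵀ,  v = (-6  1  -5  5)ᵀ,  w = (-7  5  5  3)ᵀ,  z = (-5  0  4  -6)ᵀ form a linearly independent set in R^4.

Place the vectors as rows of a 4×4 matrix and reduce to echelon form.
The reduction yields 4 nonzero rows, so the rank is 4.
Since rank = 4 (the number of vectors), the set is linearly independent.

linearly independent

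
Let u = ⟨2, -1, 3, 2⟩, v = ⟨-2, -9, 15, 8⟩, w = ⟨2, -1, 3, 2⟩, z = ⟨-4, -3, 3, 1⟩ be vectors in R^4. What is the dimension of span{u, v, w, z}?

dim = 2

Form the matrix with u, v, w, z as columns and reduce.
There are 2 pivot columns, so rank = 2.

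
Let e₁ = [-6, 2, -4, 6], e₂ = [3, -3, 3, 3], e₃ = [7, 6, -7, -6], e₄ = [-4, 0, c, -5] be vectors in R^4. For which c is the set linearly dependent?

c = 7/4

The vectors are dependent exactly when the determinant of the matrix with rows e₁, e₂, e₃, e₄ vanishes.
Expanding, det = 546 - 312*c.
Solving 546 - 312*c = 0 yields c = 7/4.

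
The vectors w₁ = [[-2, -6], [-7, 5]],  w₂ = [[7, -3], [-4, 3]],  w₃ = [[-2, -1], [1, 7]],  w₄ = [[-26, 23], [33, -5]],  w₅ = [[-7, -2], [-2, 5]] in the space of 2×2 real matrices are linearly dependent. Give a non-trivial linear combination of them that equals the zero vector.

Take coordinates with respect to {E₁₁, E₁₂, E₂₁, E₂₂}.
Row-reduce the matrix with w₁, w₂, w₃, w₄, w₅ as columns; the null space gives the coefficients.
One solution (up to scaling) is (3, 3, -2, 1, -1).

3w₁ + 3w₂ - 2w₃ + w₄ - w₅ = 0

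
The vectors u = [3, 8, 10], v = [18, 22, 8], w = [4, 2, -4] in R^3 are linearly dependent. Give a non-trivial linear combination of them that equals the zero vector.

2u - v + 3w = 0

Set up α₁u + … + α₃w = 0 and solve the homogeneous system.
The free variable yields coefficients (2, -1, 3) (any nonzero multiple also works).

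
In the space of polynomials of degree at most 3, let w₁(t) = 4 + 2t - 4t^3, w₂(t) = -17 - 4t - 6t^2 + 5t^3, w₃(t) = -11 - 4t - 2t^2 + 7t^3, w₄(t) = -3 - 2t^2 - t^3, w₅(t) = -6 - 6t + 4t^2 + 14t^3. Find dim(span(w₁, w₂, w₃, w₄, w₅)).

2

Use coordinates relative to {1, t, …, t^3}.
Row-reduce the 5×4 matrix with these as rows.
Reduction leaves 2 leading entries, giving rank 2.
(With 5 elements in a 4-dimensional space the rank is at most 4.)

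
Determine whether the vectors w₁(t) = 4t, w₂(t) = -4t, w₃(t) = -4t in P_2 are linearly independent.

linearly dependent

Take coordinates with respect to the standard basis {1, t, t^2}.
Two of the vectors are equal, giving an immediate dependence.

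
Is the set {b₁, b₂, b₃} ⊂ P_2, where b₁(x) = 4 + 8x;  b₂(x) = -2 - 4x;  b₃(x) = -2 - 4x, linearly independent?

Write each element as a coordinate vector in ℝ³ using {1, x, x²}.
Place the vectors as rows of a 3×3 matrix and reduce to echelon form.
The reduction yields 1 nonzero row, so the rank is 1.
Since rank 1 < 3, the set is linearly dependent.

linearly dependent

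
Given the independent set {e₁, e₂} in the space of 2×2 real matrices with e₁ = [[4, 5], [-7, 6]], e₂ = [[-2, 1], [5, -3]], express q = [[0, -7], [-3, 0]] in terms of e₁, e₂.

Identify each element with its coordinate vector in ℝ⁴ via {E₁₁, E₁₂, E₂₁, E₂₂}.
Set up the augmented matrix [e₁ | e₂ | q] and row-reduce.
The system has the unique solution (α₁, α₂) = (-1, -2).

q = -e₁ - 2e₂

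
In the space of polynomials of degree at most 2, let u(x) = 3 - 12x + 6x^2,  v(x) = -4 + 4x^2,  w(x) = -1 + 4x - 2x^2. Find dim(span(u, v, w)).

Use coordinates relative to {1, x, x^2}.
Row-reduce the 3×3 matrix with these as rows.
Reduction leaves 2 leading entries, giving rank 2.

2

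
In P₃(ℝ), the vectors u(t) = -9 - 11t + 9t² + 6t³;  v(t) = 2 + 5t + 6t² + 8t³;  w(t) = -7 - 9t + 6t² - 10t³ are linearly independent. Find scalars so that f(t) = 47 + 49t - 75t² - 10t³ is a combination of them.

f = -3u - 4v - 4w

Identify each element with its coordinate vector in ℝ⁴ via {1, t, …, t³}.
Solve the system with u, v, w as columns and f as the right-hand side.
Row-reducing the augmented matrix gives the unique coefficients (α₁, α₂, α₃) = (-3, -4, -4).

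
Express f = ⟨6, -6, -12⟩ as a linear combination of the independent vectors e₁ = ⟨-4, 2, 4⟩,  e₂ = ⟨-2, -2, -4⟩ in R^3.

f = -2e₁ + e₂

Since e₁, e₂ are independent, the coefficients expressing f are uniquely determined by a linear system.
Back-substitution yields (α₁, α₂) = (-2, 1).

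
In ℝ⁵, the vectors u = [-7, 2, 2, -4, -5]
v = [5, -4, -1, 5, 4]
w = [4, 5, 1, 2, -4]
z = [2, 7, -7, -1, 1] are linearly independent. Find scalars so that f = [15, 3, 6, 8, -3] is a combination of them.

Since u, v, w, z are independent, the coefficients expressing f are uniquely determined by a linear system.
Back-substitution yields (c₁, …, c₄) = (-2, -1, 2, -1).

f = -2u - v + 2w - z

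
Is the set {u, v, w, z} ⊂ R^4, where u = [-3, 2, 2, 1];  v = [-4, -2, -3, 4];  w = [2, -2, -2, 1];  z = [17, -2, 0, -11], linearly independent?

linearly dependent

Row-reduce the matrix whose columns are u, v, w, z.
The reduction yields 3 nonzero rows, so the rank is 3.
Since rank 3 < 4, the set is linearly dependent.
Indeed 3u + 2v + z = 0.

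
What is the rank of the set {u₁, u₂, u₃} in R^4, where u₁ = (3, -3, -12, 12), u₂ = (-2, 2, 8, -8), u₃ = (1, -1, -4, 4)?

Form the matrix with u₁, u₂, u₃ as columns and reduce.
Exactly 1 pivot survives; hence the rank is 1.

rank 1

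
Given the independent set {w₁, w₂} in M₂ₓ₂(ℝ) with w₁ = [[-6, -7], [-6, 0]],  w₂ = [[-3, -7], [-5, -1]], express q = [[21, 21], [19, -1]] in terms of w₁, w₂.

Identify each element with its coordinate vector in ℝ⁴ via {E₁₁, E₁₂, E₂₁, E₂₂}.
Write q = c₁w₁ + c₂w₂ and equate components.
Row-reducing the augmented matrix gives the unique coefficients (c₁, c₂) = (-4, 1).

q = -4w₁ + w₂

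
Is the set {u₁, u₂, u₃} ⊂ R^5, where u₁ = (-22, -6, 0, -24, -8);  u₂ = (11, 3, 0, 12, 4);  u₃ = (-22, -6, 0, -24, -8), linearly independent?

linearly dependent

One vector is a scalar multiple of another, so the set is dependent.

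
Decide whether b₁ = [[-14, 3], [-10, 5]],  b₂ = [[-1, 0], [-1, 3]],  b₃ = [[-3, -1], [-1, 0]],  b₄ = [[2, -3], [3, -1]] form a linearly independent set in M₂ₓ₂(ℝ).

Write each element as a coordinate vector in ℝ⁴ using {E₁₁, E₁₂, E₂₁, E₂₂}.
Form the 4×4 matrix with these as columns; its determinant is 0.
A zero determinant means the columns are linearly dependent.

linearly dependent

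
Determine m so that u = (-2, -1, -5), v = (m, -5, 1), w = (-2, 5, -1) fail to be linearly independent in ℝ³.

m = 2

The vectors are dependent exactly when the determinant of the matrix with rows u, v, w vanishes.
Cofactor expansion gives det = 52 - 26*m.
This vanishes exactly when m = 2.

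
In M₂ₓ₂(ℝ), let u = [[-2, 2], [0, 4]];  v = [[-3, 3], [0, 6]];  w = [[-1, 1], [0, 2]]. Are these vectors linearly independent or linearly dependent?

linearly dependent

Take coordinates with respect to the standard basis {E₁₁, E₁₂, E₂₁, E₂₂}.
One vector is a scalar multiple of another, so the set is dependent.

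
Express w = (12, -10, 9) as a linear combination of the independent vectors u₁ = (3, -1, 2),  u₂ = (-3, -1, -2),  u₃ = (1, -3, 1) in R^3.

Set up the augmented matrix [u₁ | u₂ | u₃ | w] and row-reduce.
The system has the unique solution (c₁, c₂, c₃) = (2, -1, 3).

w = 2u₁ - u₂ + 3u₃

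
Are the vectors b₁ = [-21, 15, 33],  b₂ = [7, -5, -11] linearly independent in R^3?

Row-reduce the matrix whose columns are b₁, b₂.
The reduction yields 1 nonzero row, so the rank is 1.
Since rank 1 < 2, the set is linearly dependent.
Indeed b₁ + 3b₂ = 0.

linearly dependent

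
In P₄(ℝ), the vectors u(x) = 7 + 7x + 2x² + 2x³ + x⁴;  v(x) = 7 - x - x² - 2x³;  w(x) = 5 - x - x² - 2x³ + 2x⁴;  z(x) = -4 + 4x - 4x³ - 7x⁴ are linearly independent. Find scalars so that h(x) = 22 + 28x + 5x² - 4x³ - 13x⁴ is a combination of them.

Take coordinate vectors relative to {1, x, …, x⁴}.
Write h = c₁u + … + c₄z and equate components.
The system has the unique solution (c₁, …, c₄) = (3, 2, -1, 2).

h = 3u + 2v - w + 2z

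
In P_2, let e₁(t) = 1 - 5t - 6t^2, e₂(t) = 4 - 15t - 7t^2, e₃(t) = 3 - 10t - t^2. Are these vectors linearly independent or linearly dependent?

linearly dependent

Take coordinates with respect to the standard basis {1, t, t^2}.
The matrix [e₁|e₂|e₃] has determinant 0.
A zero determinant means the columns are linearly dependent.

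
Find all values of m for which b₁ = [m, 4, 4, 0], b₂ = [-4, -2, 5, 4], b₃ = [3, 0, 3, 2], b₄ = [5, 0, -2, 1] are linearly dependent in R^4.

The vectors are dependent exactly when the determinant of the matrix with rows b₁, b₂, b₃, b₄ vanishes.
Expanding, det = 252 - 14*m.
Solving 252 - 14*m = 0 yields m = 18.

m = 18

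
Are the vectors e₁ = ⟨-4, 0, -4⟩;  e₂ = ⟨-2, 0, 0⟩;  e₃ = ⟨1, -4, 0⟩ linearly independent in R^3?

linearly independent

Place the vectors as rows of a 3×3 matrix and reduce to echelon form.
The reduction yields 3 nonzero rows, so the rank is 3.
Since rank = 3 (the number of vectors), the set is linearly independent.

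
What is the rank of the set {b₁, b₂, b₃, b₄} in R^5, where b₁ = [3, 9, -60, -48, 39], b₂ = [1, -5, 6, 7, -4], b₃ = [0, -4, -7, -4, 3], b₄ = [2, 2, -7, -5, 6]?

3

Form the matrix with b₁, b₂, b₃, b₄ as columns and reduce.
The echelon form has 3 nonzero rows, so the rank is 3.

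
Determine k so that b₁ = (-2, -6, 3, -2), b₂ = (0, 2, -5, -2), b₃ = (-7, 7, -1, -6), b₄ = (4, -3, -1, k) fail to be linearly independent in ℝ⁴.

k = 26/9

The vectors are dependent exactly when the determinant of the matrix with rows b₁, b₂, b₃, b₄ vanishes.
The determinant works out to 676 - 234*k.
Solving 676 - 234*k = 0 yields k = 26/9.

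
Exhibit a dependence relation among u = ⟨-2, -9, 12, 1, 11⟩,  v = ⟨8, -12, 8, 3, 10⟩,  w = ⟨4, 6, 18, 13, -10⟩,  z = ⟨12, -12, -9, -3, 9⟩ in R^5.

Set up α₁u + … + α₄z = 0 and solve the homogeneous system.
A generator of the null space is (2, -3, 1, 2).

2u - 3v + w + 2z = 0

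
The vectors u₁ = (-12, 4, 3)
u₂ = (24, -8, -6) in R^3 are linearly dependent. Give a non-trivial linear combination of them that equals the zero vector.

2u₁ + u₂ = 0

Solve the homogeneous system with u₁, u₂ as columns by row-reducing the coefficient matrix.
A generator of the null space is (2, 1).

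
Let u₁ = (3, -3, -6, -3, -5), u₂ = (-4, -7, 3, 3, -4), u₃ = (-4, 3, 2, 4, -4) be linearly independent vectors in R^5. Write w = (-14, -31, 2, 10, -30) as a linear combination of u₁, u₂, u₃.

w = 2u₁ + 4u₂ + u₃

Solve the system with u₁, u₂, u₃ as columns and w as the right-hand side.
Row-reducing the augmented matrix gives the unique coefficients (a₁, a₂, a₃) = (2, 4, 1).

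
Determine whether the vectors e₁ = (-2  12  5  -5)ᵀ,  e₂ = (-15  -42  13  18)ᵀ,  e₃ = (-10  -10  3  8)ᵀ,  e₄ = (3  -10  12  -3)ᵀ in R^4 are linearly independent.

Place the vectors as rows of a 4×4 matrix and reduce to echelon form.
The reduction yields 3 nonzero rows, so the rank is 3.
Since rank 3 < 4, the set is linearly dependent.

linearly dependent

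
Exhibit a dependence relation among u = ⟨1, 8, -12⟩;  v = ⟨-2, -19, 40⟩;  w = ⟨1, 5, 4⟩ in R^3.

Set up α₁u + … + α₃w = 0 and solve the homogeneous system.
One solution (up to scaling) is (3, 1, -1).

3u + v - w = 0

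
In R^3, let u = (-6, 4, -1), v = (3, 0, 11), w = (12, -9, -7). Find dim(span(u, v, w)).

Form the matrix with u, v, w as columns and reduce.
Exactly 3 pivots survive; hence the rank is 3.

dim = 3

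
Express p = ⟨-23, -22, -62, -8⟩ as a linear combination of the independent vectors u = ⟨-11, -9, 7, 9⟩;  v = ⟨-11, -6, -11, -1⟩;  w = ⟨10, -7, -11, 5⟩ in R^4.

Since u, v, w are independent, the coefficients expressing p are uniquely determined by a linear system.
Row-reducing the augmented matrix gives the unique coefficients (α₁, α₂, α₃) = (-1, 4, 1).

p = -u + 4v + w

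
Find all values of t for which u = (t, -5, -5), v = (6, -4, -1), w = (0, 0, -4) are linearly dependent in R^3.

Dependence holds iff the 3×3 matrix [u v w] is singular.
The determinant works out to 16*t - 120.
Solving 16*t - 120 = 0 yields t = 15/2.

t = 15/2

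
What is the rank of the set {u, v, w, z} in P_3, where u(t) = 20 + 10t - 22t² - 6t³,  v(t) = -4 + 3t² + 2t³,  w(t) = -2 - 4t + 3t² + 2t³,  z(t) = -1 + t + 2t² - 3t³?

Use coordinates relative to {1, t, …, t³}.
Apply Gaussian elimination to the matrix whose rows are u, v, w, z.
Exactly 3 pivots survive; hence the rank is 3.

3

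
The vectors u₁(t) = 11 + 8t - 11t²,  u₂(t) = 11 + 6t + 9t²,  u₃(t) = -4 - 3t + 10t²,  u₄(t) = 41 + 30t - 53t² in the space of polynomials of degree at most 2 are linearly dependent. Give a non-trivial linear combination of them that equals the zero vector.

3u₁ - 2u₃ - u₄ = 0

Write each element as a vector in ℝ³ using {1, t, t²}.
Set up α₁u₁ + … + α₄u₄ = 0 and solve the homogeneous system.
The free variable yields coefficients (3, 0, -2, -1) (any nonzero multiple also works).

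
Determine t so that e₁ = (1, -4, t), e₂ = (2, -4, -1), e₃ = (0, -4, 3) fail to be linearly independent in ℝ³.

Dependence holds iff the 3×3 matrix [e₁ e₂ e₃] is singular.
Cofactor expansion gives det = 8 - 8*t.
Setting this to zero gives t = 1.

t = 1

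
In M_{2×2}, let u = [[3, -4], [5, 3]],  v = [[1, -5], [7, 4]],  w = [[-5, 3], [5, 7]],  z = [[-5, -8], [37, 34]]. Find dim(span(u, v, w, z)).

Represent each element by its coordinate vector in ℝ⁴.
Put the 4×4 matrix [u|v|w|z] into echelon form.
Exactly 3 pivots survive; hence the rank is 3.

dim = 3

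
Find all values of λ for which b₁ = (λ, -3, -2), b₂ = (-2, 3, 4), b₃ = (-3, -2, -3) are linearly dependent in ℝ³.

λ = 28

Place the vectors as rows of a 3×3 matrix; dependence ⇔ determinant zero.
Cofactor expansion gives det = 28 - λ.
This vanishes exactly when λ = 28.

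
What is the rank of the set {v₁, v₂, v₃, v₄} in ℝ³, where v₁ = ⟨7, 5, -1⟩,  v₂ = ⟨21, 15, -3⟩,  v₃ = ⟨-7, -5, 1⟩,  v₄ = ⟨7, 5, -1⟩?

Form the matrix with v₁, v₂, v₃, v₄ as columns and reduce.
Reduction leaves 1 leading entry, giving rank 1.
(With 4 elements in a 3-dimensional space the rank is at most 3.)

1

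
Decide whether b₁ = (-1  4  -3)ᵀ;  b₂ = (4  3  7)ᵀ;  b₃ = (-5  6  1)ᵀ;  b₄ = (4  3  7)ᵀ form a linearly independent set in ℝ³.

linearly dependent

There are 4 vectors in a 3-dimensional space, so they cannot be linearly independent.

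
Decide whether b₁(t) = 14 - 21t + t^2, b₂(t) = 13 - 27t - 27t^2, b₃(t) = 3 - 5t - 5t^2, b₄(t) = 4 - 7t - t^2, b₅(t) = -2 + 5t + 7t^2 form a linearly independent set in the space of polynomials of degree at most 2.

Take coordinates with respect to the standard basis {1, t, t^2}.
There are 5 vectors in a 3-dimensional space, so they cannot be linearly independent.

linearly dependent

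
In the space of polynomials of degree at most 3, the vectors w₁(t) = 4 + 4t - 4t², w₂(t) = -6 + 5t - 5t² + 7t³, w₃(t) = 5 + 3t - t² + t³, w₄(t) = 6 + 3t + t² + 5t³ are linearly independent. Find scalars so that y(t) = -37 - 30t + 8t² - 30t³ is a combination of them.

Take coordinate vectors relative to {1, t, …, t³}.
Since w₁, w₂, w₃, w₄ are independent, the coefficients expressing y are uniquely determined by a linear system.
The system has the unique solution (c₁, …, c₄) = (-1, -1, -3, -4).

y = -w₁ - w₂ - 3w₃ - 4w₄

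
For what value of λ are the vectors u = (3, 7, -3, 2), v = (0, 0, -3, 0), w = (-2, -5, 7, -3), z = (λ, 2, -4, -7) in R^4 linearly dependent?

λ = 17/11

The vectors are dependent exactly when the determinant of the matrix with rows u, v, w, z vanishes.
Expanding, det = 51 - 33*λ.
Setting this to zero gives λ = 17/11.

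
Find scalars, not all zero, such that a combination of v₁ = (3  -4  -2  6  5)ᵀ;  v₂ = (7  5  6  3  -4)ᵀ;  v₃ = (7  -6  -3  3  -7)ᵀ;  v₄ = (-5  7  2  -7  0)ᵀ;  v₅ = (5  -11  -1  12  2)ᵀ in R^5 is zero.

Write the vectors as columns of a matrix and find a nonzero vector in its null space.
One solution (up to scaling) is (1, 0, 1, 3, 1).

v₁ + v₃ + 3v₄ + v₅ = 0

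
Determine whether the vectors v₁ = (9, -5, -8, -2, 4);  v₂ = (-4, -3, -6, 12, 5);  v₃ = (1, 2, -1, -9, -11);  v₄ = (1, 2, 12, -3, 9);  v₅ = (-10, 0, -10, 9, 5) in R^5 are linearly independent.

The matrix [v₁|v₂|v₃|v₄|v₅] has determinant -11291.
A nonzero determinant means the columns are linearly independent.

linearly independent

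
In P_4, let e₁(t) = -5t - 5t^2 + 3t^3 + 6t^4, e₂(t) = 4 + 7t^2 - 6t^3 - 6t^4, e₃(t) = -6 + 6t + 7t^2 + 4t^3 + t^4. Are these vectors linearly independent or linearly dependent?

linearly independent

Take coordinates with respect to the standard basis {1, t, …, t^4}.
Row-reduce the matrix whose columns are e₁, e₂, e₃.
The reduction yields 3 nonzero rows, so the rank is 3.
Since rank = 3 (the number of vectors), the set is linearly independent.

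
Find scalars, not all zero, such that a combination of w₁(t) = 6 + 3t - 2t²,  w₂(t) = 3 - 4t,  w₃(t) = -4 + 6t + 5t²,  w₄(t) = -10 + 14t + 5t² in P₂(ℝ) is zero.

2w₂ - w₃ + w₄ = 0

Take coordinates with respect to {1, t, t²}.
Solve the homogeneous system with w₁, w₂, w₃, w₄ as columns by row-reducing the coefficient matrix.
The free variable yields coefficients (0, 2, -1, 1) (any nonzero multiple also works).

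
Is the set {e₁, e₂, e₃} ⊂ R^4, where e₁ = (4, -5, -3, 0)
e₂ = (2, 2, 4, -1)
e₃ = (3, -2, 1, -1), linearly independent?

Place the vectors as rows of a 3×4 matrix and reduce to echelon form.
The reduction yields 3 nonzero rows, so the rank is 3.
Since rank = 3 (the number of vectors), the set is linearly independent.

linearly independent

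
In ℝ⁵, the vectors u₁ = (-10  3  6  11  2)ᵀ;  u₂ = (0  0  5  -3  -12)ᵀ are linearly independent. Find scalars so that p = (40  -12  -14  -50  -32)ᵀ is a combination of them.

Since u₁, u₂ are independent, the coefficients expressing p are uniquely determined by a linear system.
Row-reducing the augmented matrix gives the unique coefficients (c₁, c₂) = (-4, 2).

p = -4u₁ + 2u₂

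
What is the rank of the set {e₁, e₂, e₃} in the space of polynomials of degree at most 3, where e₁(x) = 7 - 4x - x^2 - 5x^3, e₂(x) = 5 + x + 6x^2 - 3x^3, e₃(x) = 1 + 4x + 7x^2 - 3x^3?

Use coordinates relative to {1, x, …, x^3}.
Put the 4×3 matrix [e₁|e₂|e₃] into echelon form.
Exactly 3 pivots survive; hence the rank is 3.

3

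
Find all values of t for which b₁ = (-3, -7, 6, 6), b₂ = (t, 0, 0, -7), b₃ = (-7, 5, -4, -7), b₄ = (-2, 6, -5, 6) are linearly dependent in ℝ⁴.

t = 0

The vectors are dependent exactly when the determinant of the matrix with rows b₁, b₂, b₃, b₄ vanishes.
The determinant works out to 25*t.
Setting this to zero gives t = 0.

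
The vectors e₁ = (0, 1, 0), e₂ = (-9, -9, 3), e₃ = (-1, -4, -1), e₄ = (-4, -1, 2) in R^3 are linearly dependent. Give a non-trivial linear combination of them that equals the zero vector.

Solve the homogeneous system with e₁, e₂, e₃, e₄ as columns by row-reducing the coefficient matrix.
A generator of the null space is (3, 1, -1, -2).

3e₁ + e₂ - e₃ - 2e₄ = 0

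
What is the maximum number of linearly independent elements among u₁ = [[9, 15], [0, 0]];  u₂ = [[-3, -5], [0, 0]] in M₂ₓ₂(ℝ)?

1

Represent each element by its coordinate vector in ℝ⁴.
Put the 4×2 matrix [u₁|u₂] into echelon form.
Reduction leaves 1 leading entry, giving rank 1.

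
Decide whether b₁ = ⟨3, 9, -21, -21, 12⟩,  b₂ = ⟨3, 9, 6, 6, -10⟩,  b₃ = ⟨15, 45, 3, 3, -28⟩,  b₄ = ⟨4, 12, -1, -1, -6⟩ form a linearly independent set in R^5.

Place the vectors as rows of a 4×5 matrix and reduce to echelon form.
The reduction yields 2 nonzero rows, so the rank is 2.
Since rank 2 < 4, the set is linearly dependent.

linearly dependent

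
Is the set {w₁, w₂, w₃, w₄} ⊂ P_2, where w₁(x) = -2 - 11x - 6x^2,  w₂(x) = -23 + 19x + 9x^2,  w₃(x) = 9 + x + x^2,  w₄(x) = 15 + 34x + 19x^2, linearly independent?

linearly dependent

Take coordinates with respect to the standard basis {1, x, x^2}.
There are 4 vectors in a 3-dimensional space, so they cannot be linearly independent.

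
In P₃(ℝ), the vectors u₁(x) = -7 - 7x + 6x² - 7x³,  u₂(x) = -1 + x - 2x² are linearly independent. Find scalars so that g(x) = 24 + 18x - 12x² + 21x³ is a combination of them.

Work in coordinates with respect to the standard basis {1, x, …, x³}.
Since u₁, u₂ are independent, the coefficients expressing g are uniquely determined by a linear system.
Row-reducing the augmented matrix gives the unique coefficients (a₁, a₂) = (-3, -3).

g = -3u₁ - 3u₂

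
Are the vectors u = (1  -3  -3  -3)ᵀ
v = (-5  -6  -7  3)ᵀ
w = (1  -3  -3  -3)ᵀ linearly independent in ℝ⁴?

linearly dependent

Two of the vectors are equal, giving an immediate dependence.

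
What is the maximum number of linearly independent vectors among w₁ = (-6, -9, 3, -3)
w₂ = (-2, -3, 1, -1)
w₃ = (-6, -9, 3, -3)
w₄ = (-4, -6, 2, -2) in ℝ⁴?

Apply Gaussian elimination to the matrix whose rows are w₁, w₂, w₃, w₄.
Reduction leaves 1 leading entry, giving rank 1.

1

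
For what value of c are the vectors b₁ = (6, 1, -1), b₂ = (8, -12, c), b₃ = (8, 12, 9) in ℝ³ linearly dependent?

c = -57/4

Place the vectors as rows of a 3×3 matrix; dependence ⇔ determinant zero.
Expanding, det = -64*c - 912.
This vanishes exactly when c = -57/4.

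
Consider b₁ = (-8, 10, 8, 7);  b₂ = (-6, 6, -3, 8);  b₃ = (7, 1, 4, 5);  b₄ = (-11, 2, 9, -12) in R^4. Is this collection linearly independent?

Form the 4×4 matrix with these as columns; its determinant is 767.
A nonzero determinant means the columns are linearly independent.

linearly independent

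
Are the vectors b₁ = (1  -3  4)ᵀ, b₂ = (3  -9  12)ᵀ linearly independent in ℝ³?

Row-reduce the matrix whose columns are b₁, b₂.
The reduction yields 1 nonzero row, so the rank is 1.
Since rank 1 < 2, the set is linearly dependent.
Indeed 3b₁ - b₂ = 0.

linearly dependent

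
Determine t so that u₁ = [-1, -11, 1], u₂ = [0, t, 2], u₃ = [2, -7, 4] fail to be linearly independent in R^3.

t = -29/3

The vectors are dependent exactly when the determinant of the matrix with rows u₁, u₂, u₃ vanishes.
The determinant works out to -6*t - 58.
Setting this to zero gives t = -29/3.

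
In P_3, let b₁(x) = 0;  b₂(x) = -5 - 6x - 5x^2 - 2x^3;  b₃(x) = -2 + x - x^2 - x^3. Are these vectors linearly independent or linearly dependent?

linearly dependent

Write each element as a coordinate vector in ℝ⁴ using {1, x, …, x^3}.
One of the vectors is the zero vector, so the set is linearly dependent.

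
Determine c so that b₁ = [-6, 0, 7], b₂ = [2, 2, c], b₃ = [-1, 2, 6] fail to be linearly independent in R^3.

Dependence holds iff the 3×3 matrix [b₁ b₂ b₃] is singular.
Expanding, det = 12*c - 30.
This vanishes exactly when c = 5/2.

c = 5/2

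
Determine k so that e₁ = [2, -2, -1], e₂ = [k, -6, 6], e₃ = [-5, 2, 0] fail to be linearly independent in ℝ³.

k = 33

Place the vectors as rows of a 3×3 matrix; dependence ⇔ determinant zero.
Cofactor expansion gives det = 66 - 2*k.
Solving 66 - 2*k = 0 yields k = 33.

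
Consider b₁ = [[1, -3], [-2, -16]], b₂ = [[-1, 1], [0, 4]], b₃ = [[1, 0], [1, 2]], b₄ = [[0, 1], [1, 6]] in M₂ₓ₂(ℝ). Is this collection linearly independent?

Write each element as a coordinate vector in ℝ⁴ using {E₁₁, E₁₂, E₂₁, E₂₂}.
Row-reduce the matrix whose columns are b₁, b₂, b₃, b₄.
The reduction yields 2 nonzero rows, so the rank is 2.
Since rank 2 < 4, the set is linearly dependent.
Indeed b₁ + 3b₂ + 2b₃ = 0.

linearly dependent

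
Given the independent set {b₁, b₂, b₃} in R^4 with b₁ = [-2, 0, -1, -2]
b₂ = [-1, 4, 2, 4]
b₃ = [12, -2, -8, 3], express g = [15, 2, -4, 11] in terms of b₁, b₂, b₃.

Solve the system with b₁, b₂, b₃ as columns and g as the right-hand side.
Row-reducing the augmented matrix gives the unique coefficients (α₁, α₂, α₃) = (-2, 1, 1).

g = -2b₁ + b₂ + b₃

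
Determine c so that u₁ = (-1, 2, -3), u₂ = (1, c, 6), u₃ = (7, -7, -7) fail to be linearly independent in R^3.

c = -11/4

The vectors are dependent exactly when the determinant of the matrix with rows u₁, u₂, u₃ vanishes.
Expanding, det = 28*c + 77.
This vanishes exactly when c = -11/4.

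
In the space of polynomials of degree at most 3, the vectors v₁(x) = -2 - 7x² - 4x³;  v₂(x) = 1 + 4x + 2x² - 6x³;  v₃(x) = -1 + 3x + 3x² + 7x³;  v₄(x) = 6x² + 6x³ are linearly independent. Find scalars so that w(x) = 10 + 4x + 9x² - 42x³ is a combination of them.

Work in coordinates with respect to the standard basis {1, x, …, x³}.
Solve the system with v₁, v₂, v₃, v₄ as columns and w as the right-hand side.
The system has the unique solution (a₁, …, a₄) = (-1, 4, -4, 1).

w = -v₁ + 4v₂ - 4v₃ + v₄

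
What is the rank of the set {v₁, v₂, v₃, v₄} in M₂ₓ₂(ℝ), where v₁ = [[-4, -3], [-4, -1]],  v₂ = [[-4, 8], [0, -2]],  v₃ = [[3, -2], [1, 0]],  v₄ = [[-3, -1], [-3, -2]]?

Represent each element by its coordinate vector in ℝ⁴.
Apply Gaussian elimination to the matrix whose rows are v₁, v₂, v₃, v₄.
There are 3 pivot columns, so rank = 3.

3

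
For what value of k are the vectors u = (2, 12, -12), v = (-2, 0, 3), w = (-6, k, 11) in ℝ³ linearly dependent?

Place the vectors as rows of a 3×3 matrix; dependence ⇔ determinant zero.
Expanding, det = 18*k + 48.
This vanishes exactly when k = -8/3.

k = -8/3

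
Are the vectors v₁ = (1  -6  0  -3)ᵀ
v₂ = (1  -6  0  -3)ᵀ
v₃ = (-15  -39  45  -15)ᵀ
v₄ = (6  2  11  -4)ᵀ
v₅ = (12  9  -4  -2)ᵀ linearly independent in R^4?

linearly dependent

There are 5 vectors in a 4-dimensional space, so they cannot be linearly independent.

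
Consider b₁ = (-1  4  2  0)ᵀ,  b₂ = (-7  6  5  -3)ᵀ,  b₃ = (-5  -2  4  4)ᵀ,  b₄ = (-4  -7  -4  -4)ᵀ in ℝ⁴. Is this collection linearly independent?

Form the 4×4 matrix with these as columns; its determinant is 342.
A nonzero determinant means the columns are linearly independent.

linearly independent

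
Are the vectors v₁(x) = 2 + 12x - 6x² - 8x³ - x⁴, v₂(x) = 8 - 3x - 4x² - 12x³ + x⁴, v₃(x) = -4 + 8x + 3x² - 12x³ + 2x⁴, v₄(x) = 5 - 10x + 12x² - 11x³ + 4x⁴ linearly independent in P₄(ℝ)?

linearly independent

Take coordinates with respect to the standard basis {1, x, …, x⁴}.
Row-reduce the matrix whose columns are v₁, v₂, v₃, v₄.
The reduction yields 4 nonzero rows, so the rank is 4.
Since rank = 4 (the number of vectors), the set is linearly independent.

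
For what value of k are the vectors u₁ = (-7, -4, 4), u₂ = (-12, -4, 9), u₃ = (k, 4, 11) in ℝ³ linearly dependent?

Dependence holds iff the 3×3 matrix [u₁ u₂ u₃] is singular.
Expanding, det = -20*k - 160.
Solving -20*k - 160 = 0 yields k = -8.

k = -8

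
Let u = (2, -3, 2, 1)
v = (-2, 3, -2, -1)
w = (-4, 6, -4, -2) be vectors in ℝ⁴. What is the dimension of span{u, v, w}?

Put the 4×3 matrix [u|v|w] into echelon form.
Exactly 1 pivot survives; hence the rank is 1.

1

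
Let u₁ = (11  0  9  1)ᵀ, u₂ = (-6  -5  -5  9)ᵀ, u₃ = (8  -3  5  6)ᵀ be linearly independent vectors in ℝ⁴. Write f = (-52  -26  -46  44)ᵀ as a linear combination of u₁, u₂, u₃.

f = -4u₁ + 4u₂ + 2u₃

Solve the system with u₁, u₂, u₃ as columns and f as the right-hand side.
Row-reducing the augmented matrix gives the unique coefficients (α₁, α₂, α₃) = (-4, 4, 2).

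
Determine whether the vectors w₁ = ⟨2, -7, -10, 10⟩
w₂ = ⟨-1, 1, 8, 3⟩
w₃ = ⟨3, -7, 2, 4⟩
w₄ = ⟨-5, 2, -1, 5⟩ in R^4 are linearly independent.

linearly independent

Row-reduce the matrix whose columns are w₁, w₂, w₃, w₄.
The reduction yields 4 nonzero rows, so the rank is 4.
Since rank = 4 (the number of vectors), the set is linearly independent.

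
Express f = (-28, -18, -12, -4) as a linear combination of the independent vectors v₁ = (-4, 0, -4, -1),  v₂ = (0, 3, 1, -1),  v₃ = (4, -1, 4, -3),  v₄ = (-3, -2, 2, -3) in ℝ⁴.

f = 2v₁ - 4v₂ - 2v₃ + 4v₄

Since v₁, v₂, v₃, v₄ are independent, the coefficients expressing f are uniquely determined by a linear system.
Back-substitution yields (c₁, …, c₄) = (2, -4, -2, 4).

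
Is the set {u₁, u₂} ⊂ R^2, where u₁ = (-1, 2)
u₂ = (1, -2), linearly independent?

Form the 2×2 matrix with these as columns; its determinant is 0.
A zero determinant means the columns are linearly dependent.

linearly dependent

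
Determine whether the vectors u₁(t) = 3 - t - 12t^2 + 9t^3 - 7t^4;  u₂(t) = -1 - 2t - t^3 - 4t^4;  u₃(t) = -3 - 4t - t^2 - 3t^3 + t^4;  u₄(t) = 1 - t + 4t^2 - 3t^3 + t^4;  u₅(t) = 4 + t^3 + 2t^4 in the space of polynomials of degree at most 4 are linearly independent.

linearly dependent

Write each element as a coordinate vector in ℝ⁵ using {1, t, …, t^4}.
Form the 5×5 matrix with these as columns; its determinant is 0.
A zero determinant means the columns are linearly dependent.
Indeed u₁ - 2u₂ + 3u₄ - 2u₅ = 0.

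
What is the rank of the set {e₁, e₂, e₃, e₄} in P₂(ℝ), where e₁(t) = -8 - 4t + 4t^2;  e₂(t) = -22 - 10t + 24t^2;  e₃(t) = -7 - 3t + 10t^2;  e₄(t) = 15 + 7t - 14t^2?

2

Represent each element by its coordinate vector in ℝ³.
Row-reduce the 4×3 matrix with these as rows.
There are 2 pivot columns, so rank = 2.
(With 4 elements in a 3-dimensional space the rank is at most 3.)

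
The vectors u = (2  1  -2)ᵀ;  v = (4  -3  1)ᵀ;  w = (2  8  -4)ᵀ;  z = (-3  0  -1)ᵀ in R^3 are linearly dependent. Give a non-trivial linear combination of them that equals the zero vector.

2u - 2v - w - 2z = 0

Row-reduce the matrix with u, v, w, z as columns; the null space gives the coefficients.
The free variable yields coefficients (2, -2, -1, -2) (any nonzero multiple also works).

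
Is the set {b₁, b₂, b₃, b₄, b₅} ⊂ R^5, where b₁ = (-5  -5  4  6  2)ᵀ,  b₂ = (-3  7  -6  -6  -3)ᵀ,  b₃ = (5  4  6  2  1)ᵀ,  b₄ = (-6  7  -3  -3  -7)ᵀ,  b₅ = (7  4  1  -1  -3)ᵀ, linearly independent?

linearly independent

Form the 5×5 matrix with these as columns; its determinant is -3196.
A nonzero determinant means the columns are linearly independent.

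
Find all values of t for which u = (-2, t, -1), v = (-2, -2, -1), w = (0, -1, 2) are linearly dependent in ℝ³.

The set is linearly dependent precisely when det[u; v; w] = 0.
The determinant works out to 4*t + 8.
Solving 4*t + 8 = 0 yields t = -2.

t = -2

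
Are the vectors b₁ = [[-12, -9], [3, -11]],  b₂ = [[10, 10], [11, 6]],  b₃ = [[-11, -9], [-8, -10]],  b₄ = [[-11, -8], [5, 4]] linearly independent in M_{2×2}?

linearly independent

Write each element as a coordinate vector in ℝ⁴ using {E₁₁, E₁₂, E₂₁, E₂₂}.
Form the 4×4 matrix with these as columns; its determinant is 2871.
A nonzero determinant means the columns are linearly independent.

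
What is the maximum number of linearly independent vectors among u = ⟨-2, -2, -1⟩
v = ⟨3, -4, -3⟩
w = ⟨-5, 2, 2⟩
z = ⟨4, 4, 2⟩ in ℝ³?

Apply Gaussian elimination to the matrix whose rows are u, v, w, z.
There are 2 pivot columns, so rank = 2.
(With 4 elements in a 3-dimensional space the rank is at most 3.)

2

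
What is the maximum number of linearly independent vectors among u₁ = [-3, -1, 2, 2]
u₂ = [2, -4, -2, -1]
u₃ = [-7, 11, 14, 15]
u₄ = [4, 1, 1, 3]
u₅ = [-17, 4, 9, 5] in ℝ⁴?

3

Row-reduce the 5×4 matrix with these as rows.
There are 3 pivot columns, so rank = 3.
(With 5 elements in a 4-dimensional space the rank is at most 4.)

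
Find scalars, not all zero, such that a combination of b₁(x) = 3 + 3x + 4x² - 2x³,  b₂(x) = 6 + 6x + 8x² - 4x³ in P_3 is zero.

Take coordinates with respect to {1, x, …, x³}.
Solve the homogeneous system with b₁, b₂ as columns by row-reducing the coefficient matrix.
A generator of the null space is (2, -1).

2b₁ - b₂ = 0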